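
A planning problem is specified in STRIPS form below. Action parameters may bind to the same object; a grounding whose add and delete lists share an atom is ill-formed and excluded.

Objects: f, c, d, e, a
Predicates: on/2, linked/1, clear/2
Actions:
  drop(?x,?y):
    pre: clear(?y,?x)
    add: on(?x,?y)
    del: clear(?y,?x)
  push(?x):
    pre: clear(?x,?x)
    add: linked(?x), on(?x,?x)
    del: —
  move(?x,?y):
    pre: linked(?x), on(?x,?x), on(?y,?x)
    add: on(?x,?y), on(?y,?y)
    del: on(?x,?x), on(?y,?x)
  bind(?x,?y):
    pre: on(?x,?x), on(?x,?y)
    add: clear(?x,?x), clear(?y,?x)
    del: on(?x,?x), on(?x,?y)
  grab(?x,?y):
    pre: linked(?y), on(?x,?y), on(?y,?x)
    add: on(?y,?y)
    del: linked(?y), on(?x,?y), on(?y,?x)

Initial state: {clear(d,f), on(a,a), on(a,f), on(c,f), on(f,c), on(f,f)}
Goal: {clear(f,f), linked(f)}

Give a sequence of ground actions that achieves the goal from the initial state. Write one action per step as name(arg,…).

bind(f,f); push(f)

1. bind(f,f)  →  {clear(d,f), clear(f,f), on(a,a), on(a,f), on(c,f), on(f,c)}
2. push(f)  →  {clear(d,f), clear(f,f), linked(f), on(a,a), on(a,f), on(c,f), on(f,c), on(f,f)}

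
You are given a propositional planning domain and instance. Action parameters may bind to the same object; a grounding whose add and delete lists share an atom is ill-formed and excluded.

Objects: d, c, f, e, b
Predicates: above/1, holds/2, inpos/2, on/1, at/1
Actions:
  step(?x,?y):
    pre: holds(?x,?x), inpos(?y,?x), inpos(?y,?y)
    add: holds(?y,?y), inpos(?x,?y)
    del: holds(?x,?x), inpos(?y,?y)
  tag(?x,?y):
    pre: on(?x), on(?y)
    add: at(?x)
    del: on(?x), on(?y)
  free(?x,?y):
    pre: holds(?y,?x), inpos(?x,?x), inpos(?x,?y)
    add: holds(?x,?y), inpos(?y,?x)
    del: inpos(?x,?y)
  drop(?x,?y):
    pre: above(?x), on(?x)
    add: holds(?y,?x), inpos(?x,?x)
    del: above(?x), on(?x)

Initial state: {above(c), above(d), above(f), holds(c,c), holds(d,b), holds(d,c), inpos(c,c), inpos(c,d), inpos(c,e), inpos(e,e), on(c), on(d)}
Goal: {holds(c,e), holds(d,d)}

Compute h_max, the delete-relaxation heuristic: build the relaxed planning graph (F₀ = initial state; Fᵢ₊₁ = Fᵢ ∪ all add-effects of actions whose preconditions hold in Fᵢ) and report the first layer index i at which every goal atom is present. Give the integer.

F0 = init (12 atoms)
F1 = F0 ∪ {at(c), at(d), holds(b,c), holds(b,d), holds(c,d), holds(d,d), holds(e,c), holds(e,d), holds(f,c), holds(f,d), inpos(d,c), inpos(d,d)}  (24 atoms)
F2 = F1 ∪ {holds(c,e), inpos(e,c)}  (26 atoms)
goal ⊆ F2  ⇒  h_max = 2

2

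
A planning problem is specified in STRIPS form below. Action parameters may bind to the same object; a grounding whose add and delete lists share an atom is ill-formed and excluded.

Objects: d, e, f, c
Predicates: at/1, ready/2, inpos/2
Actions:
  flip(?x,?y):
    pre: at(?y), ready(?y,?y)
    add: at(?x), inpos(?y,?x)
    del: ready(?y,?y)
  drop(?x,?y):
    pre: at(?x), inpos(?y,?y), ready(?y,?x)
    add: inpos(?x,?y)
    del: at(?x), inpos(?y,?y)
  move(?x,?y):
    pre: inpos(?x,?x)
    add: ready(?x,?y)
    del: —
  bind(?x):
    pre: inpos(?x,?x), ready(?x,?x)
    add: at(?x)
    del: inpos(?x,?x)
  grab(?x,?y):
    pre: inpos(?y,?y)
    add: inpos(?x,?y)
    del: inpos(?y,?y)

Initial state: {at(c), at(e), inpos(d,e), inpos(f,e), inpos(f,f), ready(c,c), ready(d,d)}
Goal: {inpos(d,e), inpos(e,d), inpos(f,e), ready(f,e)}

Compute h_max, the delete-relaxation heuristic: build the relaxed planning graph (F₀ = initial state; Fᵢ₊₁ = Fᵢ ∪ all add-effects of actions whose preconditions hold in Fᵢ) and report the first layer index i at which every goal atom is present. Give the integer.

F0 = init (7 atoms)
F1 = F0 ∪ {at(d), at(f), inpos(c,c), inpos(c,d), inpos(c,e), inpos(c,f), inpos(d,f), inpos(e,f), ready(f,c), ready(f,d), ready(f,e), ready(f,f)}  (19 atoms)
F2 = F1 ∪ {inpos(d,c), inpos(d,d), inpos(e,c), inpos(f,c), inpos(f,d), ready(c,d), ready(c,e), ready(c,f)}  (27 atoms)
F3 = F2 ∪ {inpos(e,d), ready(d,c), ready(d,e), ready(d,f)}  (31 atoms)
goal ⊆ F3  ⇒  h_max = 3

3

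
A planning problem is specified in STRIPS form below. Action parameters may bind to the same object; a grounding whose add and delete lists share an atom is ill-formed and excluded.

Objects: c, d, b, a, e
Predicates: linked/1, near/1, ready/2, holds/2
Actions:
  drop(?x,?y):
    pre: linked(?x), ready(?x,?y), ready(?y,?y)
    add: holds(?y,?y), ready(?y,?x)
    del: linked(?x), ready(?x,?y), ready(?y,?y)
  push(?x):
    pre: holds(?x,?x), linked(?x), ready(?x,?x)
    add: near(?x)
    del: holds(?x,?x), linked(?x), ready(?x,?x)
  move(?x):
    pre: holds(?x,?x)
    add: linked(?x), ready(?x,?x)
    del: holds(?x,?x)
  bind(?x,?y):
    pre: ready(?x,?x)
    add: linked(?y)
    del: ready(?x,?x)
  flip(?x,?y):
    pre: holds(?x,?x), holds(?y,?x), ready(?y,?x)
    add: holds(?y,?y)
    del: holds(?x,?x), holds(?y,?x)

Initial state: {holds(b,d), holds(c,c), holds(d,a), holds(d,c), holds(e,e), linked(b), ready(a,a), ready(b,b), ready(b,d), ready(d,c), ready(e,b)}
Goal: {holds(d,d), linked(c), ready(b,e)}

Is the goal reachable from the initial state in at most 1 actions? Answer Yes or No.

1. move(e)  →  {holds(b,d), holds(c,c), holds(d,a), holds(d,c), linked(b), linked(e), ready(a,a), ready(b,b), ready(b,d), ready(d,c), ready(e,b), ready(e,e)}
2. drop(e,b)  →  {holds(b,b), holds(b,d), holds(c,c), holds(d,a), holds(d,c), linked(b), ready(a,a), ready(b,d), ready(b,e), ready(d,c), ready(e,e)}
3. bind(a,c)  →  {holds(b,b), holds(b,d), holds(c,c), holds(d,a), holds(d,c), linked(b), linked(c), ready(b,d), ready(b,e), ready(d,c), ready(e,e)}
4. flip(c,d)  →  {holds(b,b), holds(b,d), holds(d,a), holds(d,d), linked(b), linked(c), ready(b,d), ready(b,e), ready(d,c), ready(e,e)}
optimal plan length = 4; 4 > 1

No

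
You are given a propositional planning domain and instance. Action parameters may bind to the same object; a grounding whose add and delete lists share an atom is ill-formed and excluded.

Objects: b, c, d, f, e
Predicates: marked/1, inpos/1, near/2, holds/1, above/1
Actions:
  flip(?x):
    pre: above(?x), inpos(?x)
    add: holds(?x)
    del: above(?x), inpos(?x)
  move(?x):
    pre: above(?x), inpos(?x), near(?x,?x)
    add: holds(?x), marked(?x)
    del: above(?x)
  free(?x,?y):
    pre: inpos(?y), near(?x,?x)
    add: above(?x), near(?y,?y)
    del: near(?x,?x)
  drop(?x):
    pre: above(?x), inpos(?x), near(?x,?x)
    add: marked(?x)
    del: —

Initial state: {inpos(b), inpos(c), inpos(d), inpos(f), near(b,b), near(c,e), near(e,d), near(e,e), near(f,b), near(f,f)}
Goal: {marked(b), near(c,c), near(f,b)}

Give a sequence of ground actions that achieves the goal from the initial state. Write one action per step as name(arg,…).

free(b,c); free(f,b); move(b)

1. free(b,c)  →  {above(b), inpos(b), inpos(c), inpos(d), inpos(f), near(c,c), near(c,e), near(e,d), near(e,e), near(f,b), near(f,f)}
2. free(f,b)  →  {above(b), above(f), inpos(b), inpos(c), inpos(d), inpos(f), near(b,b), near(c,c), near(c,e), near(e,d), near(e,e), near(f,b)}
3. move(b)  →  {above(f), holds(b), inpos(b), inpos(c), inpos(d), inpos(f), marked(b), near(b,b), near(c,c), near(c,e), near(e,d), near(e,e), near(f,b)}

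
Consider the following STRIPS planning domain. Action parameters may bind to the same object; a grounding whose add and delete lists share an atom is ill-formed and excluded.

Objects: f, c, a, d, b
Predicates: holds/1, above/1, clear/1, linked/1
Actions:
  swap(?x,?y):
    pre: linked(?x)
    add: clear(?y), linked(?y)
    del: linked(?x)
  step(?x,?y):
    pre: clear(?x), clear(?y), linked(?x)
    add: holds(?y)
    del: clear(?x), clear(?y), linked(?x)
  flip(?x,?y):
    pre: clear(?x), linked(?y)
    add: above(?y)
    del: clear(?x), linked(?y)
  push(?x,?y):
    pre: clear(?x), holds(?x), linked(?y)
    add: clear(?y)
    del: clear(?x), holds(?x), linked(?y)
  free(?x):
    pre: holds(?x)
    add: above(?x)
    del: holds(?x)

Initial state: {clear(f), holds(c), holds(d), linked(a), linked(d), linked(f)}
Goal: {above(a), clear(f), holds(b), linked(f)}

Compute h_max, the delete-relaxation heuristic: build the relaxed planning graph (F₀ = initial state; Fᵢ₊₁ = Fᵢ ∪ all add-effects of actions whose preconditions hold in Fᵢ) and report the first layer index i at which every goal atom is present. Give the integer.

F0 = init (6 atoms)
F1 = F0 ∪ {above(a), above(c), above(d), above(f), clear(a), clear(b), clear(c), clear(d), holds(f), linked(b), linked(c)}  (17 atoms)
F2 = F1 ∪ {above(b), holds(a), holds(b)}  (20 atoms)
goal ⊆ F2  ⇒  h_max = 2

2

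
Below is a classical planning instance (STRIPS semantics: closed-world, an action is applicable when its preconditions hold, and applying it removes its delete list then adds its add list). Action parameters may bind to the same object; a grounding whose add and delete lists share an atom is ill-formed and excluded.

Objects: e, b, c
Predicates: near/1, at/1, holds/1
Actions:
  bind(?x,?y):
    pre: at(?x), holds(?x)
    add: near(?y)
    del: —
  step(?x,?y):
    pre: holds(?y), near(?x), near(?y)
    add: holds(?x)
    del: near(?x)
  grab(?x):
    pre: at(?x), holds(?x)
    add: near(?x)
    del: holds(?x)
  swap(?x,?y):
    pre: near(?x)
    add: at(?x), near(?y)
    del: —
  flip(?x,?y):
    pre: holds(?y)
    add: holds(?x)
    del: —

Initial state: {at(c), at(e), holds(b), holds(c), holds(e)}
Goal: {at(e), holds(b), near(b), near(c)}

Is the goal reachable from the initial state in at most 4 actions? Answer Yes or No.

1. bind(e,b)  →  {at(c), at(e), holds(b), holds(c), holds(e), near(b)}
2. bind(e,c)  →  {at(c), at(e), holds(b), holds(c), holds(e), near(b), near(c)}
optimal plan length = 2; 2 ≤ 4

Yes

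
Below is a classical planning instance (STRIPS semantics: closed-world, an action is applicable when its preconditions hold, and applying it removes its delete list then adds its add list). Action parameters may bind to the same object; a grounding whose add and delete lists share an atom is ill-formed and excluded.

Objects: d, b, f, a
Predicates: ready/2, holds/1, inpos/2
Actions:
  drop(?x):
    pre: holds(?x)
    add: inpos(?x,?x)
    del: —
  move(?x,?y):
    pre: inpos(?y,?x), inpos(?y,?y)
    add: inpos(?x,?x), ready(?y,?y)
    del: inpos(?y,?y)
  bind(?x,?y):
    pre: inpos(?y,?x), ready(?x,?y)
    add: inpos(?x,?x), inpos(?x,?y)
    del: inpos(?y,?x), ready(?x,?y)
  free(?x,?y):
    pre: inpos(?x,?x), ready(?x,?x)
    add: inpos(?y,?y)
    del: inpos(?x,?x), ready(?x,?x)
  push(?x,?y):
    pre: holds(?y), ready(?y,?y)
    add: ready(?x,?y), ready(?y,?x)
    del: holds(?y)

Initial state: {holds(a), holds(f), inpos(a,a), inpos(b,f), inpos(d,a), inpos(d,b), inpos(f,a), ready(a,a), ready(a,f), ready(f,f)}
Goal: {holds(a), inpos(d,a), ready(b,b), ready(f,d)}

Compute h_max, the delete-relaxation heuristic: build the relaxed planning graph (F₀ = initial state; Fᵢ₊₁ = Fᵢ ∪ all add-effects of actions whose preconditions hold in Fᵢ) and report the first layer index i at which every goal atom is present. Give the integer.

F0 = init (10 atoms)
F1 = F0 ∪ {inpos(a,f), inpos(b,b), inpos(d,d), inpos(f,f), ready(a,b), ready(a,d), ready(b,a), ready(b,f), ready(d,a), ready(d,f), ready(f,a), ready(f,b), ready(f,d)}  (23 atoms)
F2 = F1 ∪ {inpos(a,d), inpos(f,b), ready(b,b), ready(d,d)}  (27 atoms)
goal ⊆ F2  ⇒  h_max = 2

2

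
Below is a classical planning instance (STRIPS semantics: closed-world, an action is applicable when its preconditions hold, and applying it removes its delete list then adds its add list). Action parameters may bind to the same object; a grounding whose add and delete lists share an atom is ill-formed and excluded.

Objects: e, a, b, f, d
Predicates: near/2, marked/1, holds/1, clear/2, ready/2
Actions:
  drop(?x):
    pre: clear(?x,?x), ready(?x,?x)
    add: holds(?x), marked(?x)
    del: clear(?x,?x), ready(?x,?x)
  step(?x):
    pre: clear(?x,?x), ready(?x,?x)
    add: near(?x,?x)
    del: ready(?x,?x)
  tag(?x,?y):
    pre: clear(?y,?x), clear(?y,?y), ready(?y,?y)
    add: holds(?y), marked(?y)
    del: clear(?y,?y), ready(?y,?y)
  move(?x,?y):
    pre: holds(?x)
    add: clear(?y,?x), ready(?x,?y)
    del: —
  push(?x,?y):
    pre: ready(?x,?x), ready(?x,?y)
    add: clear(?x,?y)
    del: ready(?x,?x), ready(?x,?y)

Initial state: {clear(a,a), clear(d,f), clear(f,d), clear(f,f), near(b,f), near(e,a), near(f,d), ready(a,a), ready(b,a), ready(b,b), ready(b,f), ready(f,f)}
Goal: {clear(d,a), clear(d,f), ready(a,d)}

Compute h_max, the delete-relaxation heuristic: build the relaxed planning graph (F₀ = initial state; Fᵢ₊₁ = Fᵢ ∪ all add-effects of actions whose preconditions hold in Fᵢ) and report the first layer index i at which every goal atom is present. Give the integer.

2

F0 = init (12 atoms)
F1 = F0 ∪ {clear(b,a), clear(b,b), clear(b,f), holds(a), holds(f), marked(a), marked(f), near(a,a), near(f,f)}  (21 atoms)
F2 = F1 ∪ {clear(a,f), clear(d,a), clear(e,a), clear(e,f), clear(f,a), holds(b), marked(b), near(b,b), ready(a,b), ready(a,d), ready(a,e), ready(a,f), ready(f,a), ready(f,b), ready(f,d), ready(f,e)}  (37 atoms)
goal ⊆ F2  ⇒  h_max = 2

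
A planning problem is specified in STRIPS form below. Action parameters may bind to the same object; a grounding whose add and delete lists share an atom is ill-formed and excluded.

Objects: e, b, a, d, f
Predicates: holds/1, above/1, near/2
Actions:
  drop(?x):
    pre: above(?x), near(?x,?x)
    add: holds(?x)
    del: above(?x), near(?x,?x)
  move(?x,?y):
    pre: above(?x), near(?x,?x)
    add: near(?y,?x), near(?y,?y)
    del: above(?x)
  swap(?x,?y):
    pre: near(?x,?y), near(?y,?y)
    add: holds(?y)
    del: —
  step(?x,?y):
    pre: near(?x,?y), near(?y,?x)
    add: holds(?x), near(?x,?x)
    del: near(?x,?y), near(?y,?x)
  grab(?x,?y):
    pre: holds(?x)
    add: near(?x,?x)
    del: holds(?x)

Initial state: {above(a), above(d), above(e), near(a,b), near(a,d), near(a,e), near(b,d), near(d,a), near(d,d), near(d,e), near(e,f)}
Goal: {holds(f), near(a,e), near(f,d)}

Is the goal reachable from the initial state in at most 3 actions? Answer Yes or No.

Yes

1. move(d,f)  →  {above(a), above(e), near(a,b), near(a,d), near(a,e), near(b,d), near(d,a), near(d,d), near(d,e), near(e,f), near(f,d), near(f,f)}
2. swap(e,f)  →  {above(a), above(e), holds(f), near(a,b), near(a,d), near(a,e), near(b,d), near(d,a), near(d,d), near(d,e), near(e,f), near(f,d), near(f,f)}
optimal plan length = 2; 2 ≤ 3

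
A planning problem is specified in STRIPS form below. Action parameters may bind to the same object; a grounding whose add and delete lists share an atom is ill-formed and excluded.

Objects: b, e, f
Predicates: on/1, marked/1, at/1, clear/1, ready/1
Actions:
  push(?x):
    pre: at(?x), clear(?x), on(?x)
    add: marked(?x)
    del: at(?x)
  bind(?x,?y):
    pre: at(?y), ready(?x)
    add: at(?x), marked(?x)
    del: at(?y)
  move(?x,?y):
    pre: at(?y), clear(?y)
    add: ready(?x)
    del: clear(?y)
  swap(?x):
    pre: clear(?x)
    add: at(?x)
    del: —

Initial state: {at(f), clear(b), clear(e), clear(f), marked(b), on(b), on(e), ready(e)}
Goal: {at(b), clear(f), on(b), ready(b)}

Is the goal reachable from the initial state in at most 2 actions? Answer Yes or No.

1. swap(b)  →  {at(b), at(f), clear(b), clear(e), clear(f), marked(b), on(b), on(e), ready(e)}
2. move(b,b)  →  {at(b), at(f), clear(e), clear(f), marked(b), on(b), on(e), ready(b), ready(e)}
optimal plan length = 2; 2 ≤ 2

Yes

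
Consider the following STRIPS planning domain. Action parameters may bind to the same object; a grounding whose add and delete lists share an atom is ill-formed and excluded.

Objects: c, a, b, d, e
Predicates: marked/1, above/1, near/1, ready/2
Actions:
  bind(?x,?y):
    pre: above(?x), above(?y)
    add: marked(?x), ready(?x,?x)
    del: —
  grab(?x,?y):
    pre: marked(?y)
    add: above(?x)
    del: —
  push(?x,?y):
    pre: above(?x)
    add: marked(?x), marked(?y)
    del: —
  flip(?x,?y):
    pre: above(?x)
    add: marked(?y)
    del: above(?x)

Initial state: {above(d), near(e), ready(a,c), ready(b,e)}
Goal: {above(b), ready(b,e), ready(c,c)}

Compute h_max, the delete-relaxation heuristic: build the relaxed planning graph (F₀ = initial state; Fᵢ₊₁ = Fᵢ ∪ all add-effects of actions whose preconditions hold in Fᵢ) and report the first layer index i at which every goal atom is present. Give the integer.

F0 = init (4 atoms)
F1 = F0 ∪ {marked(a), marked(b), marked(c), marked(d), marked(e), ready(d,d)}  (10 atoms)
F2 = F1 ∪ {above(a), above(b), above(c), above(e)}  (14 atoms)
F3 = F2 ∪ {ready(a,a), ready(b,b), ready(c,c), ready(e,e)}  (18 atoms)
goal ⊆ F3  ⇒  h_max = 3

3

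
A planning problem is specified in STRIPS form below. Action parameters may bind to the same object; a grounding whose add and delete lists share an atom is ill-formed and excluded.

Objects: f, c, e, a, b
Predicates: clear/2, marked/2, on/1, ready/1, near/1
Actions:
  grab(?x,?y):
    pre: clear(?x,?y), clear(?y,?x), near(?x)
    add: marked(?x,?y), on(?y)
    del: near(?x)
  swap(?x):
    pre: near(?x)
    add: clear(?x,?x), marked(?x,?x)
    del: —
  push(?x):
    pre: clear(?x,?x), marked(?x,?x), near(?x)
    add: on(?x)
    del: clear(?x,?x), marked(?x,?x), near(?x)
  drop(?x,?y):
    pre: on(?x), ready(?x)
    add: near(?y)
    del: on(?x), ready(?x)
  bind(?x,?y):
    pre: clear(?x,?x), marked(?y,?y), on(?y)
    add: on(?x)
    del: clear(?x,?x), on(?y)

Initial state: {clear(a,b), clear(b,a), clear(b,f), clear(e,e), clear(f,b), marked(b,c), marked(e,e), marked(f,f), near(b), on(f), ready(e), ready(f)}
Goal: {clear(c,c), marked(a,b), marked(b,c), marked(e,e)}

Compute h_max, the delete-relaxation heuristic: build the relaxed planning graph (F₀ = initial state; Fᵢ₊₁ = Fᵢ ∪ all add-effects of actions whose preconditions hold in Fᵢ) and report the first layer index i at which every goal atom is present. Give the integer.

2

F0 = init (12 atoms)
F1 = F0 ∪ {clear(b,b), marked(b,a), marked(b,b), marked(b,f), near(a), near(c), near(e), near(f), on(a), on(e)}  (22 atoms)
F2 = F1 ∪ {clear(a,a), clear(c,c), clear(f,f), marked(a,a), marked(a,b), marked(c,c), marked(f,b), on(b)}  (30 atoms)
goal ⊆ F2  ⇒  h_max = 2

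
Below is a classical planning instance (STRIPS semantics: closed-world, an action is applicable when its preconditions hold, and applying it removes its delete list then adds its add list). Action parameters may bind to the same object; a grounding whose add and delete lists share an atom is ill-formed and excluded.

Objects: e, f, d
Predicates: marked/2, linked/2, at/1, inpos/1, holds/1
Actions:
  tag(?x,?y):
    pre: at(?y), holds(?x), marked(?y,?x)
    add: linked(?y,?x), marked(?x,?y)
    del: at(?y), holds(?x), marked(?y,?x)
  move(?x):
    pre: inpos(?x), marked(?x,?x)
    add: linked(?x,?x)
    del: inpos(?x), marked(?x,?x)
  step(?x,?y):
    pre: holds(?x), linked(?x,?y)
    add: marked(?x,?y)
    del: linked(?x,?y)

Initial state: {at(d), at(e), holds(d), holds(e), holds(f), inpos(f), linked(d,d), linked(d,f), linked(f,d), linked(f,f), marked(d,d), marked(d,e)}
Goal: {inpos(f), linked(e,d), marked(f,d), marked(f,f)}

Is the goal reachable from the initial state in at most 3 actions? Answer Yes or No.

1. tag(e,d)  →  {at(e), holds(d), holds(f), inpos(f), linked(d,d), linked(d,e), linked(d,f), linked(f,d), linked(f,f), marked(d,d), marked(e,d)}
2. tag(d,e)  →  {holds(f), inpos(f), linked(d,d), linked(d,e), linked(d,f), linked(e,d), linked(f,d), linked(f,f), marked(d,d), marked(d,e)}
3. step(f,f)  →  {holds(f), inpos(f), linked(d,d), linked(d,e), linked(d,f), linked(e,d), linked(f,d), marked(d,d), marked(d,e), marked(f,f)}
4. step(f,d)  →  {holds(f), inpos(f), linked(d,d), linked(d,e), linked(d,f), linked(e,d), marked(d,d), marked(d,e), marked(f,d), marked(f,f)}
optimal plan length = 4; 4 > 3

No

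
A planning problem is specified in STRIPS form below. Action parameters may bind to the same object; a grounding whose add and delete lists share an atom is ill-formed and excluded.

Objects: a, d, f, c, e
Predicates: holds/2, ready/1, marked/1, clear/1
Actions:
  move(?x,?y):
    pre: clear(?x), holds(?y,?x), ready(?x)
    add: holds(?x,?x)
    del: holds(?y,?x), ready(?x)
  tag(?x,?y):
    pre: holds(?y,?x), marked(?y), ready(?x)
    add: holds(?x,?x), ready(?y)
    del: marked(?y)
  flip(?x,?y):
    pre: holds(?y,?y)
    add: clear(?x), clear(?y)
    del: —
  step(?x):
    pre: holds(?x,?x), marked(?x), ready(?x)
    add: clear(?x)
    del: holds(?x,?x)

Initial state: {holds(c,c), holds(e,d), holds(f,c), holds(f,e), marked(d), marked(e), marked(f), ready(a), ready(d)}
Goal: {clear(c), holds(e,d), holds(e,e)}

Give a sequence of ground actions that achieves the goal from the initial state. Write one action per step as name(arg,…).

1. tag(d,e)  →  {holds(c,c), holds(d,d), holds(e,d), holds(f,c), holds(f,e), marked(d), marked(f), ready(a), ready(d), ready(e)}
2. tag(e,f)  →  {holds(c,c), holds(d,d), holds(e,d), holds(e,e), holds(f,c), holds(f,e), marked(d), ready(a), ready(d), ready(e), ready(f)}
3. flip(a,c)  →  {clear(a), clear(c), holds(c,c), holds(d,d), holds(e,d), holds(e,e), holds(f,c), holds(f,e), marked(d), ready(a), ready(d), ready(e), ready(f)}

tag(d,e); tag(e,f); flip(a,c)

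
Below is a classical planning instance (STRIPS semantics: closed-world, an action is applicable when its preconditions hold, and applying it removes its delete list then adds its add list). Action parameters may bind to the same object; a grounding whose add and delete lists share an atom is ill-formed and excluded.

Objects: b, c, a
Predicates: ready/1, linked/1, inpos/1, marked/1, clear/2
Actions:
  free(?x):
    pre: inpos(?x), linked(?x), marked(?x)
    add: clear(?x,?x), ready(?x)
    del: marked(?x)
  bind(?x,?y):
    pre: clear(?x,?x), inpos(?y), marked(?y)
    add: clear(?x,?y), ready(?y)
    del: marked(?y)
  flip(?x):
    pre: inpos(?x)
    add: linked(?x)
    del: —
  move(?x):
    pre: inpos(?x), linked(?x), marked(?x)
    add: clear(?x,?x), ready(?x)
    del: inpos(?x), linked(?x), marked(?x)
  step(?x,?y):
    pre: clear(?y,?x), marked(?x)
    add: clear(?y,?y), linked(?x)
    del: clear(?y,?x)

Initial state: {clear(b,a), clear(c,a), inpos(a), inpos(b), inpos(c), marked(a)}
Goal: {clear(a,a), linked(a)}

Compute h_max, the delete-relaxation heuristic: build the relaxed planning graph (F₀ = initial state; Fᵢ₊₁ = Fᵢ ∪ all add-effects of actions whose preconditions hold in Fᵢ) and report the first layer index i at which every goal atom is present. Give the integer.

F0 = init (6 atoms)
F1 = F0 ∪ {clear(b,b), clear(c,c), linked(a), linked(b), linked(c)}  (11 atoms)
F2 = F1 ∪ {clear(a,a), ready(a)}  (13 atoms)
goal ⊆ F2  ⇒  h_max = 2

2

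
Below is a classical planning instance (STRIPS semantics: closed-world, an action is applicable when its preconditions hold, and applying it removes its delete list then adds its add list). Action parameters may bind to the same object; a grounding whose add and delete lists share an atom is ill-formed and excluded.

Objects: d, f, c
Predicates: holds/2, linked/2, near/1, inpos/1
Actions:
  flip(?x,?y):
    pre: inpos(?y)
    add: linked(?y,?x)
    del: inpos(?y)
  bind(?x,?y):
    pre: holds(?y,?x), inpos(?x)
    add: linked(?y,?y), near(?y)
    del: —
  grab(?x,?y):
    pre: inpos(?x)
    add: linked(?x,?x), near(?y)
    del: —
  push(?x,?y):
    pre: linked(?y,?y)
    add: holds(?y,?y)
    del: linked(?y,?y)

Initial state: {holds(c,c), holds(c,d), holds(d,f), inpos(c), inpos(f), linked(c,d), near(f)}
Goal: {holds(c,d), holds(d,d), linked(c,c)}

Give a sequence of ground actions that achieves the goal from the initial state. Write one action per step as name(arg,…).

1. flip(c,c)  →  {holds(c,c), holds(c,d), holds(d,f), inpos(f), linked(c,c), linked(c,d), near(f)}
2. bind(f,d)  →  {holds(c,c), holds(c,d), holds(d,f), inpos(f), linked(c,c), linked(c,d), linked(d,d), near(d), near(f)}
3. push(d,d)  →  {holds(c,c), holds(c,d), holds(d,d), holds(d,f), inpos(f), linked(c,c), linked(c,d), near(d), near(f)}

flip(c,c); bind(f,d); push(d,d)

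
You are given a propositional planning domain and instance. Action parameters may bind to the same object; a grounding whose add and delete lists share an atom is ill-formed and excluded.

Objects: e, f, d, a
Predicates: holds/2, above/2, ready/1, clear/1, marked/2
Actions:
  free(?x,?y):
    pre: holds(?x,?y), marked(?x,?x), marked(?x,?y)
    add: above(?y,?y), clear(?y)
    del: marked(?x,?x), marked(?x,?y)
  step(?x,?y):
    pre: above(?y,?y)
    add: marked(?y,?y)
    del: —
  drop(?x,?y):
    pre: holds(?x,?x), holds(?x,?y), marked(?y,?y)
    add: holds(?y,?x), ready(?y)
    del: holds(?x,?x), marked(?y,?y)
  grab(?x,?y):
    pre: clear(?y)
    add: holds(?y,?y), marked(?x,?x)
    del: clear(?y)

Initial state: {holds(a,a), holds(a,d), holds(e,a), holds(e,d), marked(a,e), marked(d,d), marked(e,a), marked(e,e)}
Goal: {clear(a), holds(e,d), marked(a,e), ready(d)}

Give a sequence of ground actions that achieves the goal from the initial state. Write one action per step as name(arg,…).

free(e,a); drop(a,d)

1. free(e,a)  →  {above(a,a), clear(a), holds(a,a), holds(a,d), holds(e,a), holds(e,d), marked(a,e), marked(d,d)}
2. drop(a,d)  →  {above(a,a), clear(a), holds(a,d), holds(d,a), holds(e,a), holds(e,d), marked(a,e), ready(d)}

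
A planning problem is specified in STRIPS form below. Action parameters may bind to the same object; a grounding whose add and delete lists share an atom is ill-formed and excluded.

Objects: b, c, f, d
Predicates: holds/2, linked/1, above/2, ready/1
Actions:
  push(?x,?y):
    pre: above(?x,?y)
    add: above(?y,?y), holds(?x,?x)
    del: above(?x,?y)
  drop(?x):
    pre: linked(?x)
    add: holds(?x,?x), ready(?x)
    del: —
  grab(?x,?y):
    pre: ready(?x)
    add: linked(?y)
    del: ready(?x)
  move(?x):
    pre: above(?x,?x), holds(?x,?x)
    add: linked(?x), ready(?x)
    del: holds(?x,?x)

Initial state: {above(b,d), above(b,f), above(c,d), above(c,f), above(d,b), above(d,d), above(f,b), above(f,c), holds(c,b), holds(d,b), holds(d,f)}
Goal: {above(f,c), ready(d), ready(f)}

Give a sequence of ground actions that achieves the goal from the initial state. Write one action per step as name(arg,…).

1. push(b,f)  →  {above(b,d), above(c,d), above(c,f), above(d,b), above(d,d), above(f,b), above(f,c), above(f,f), holds(b,b), holds(c,b), holds(d,b), holds(d,f)}
2. push(f,b)  →  {above(b,b), above(b,d), above(c,d), above(c,f), above(d,b), above(d,d), above(f,c), above(f,f), holds(b,b), holds(c,b), holds(d,b), holds(d,f), holds(f,f)}
3. push(d,b)  →  {above(b,b), above(b,d), above(c,d), above(c,f), above(d,d), above(f,c), above(f,f), holds(b,b), holds(c,b), holds(d,b), holds(d,d), holds(d,f), holds(f,f)}
4. move(f)  →  {above(b,b), above(b,d), above(c,d), above(c,f), above(d,d), above(f,c), above(f,f), holds(b,b), holds(c,b), holds(d,b), holds(d,d), holds(d,f), linked(f), ready(f)}
5. move(d)  →  {above(b,b), above(b,d), above(c,d), above(c,f), above(d,d), above(f,c), above(f,f), holds(b,b), holds(c,b), holds(d,b), holds(d,f), linked(d), linked(f), ready(d), ready(f)}

push(b,f); push(f,b); push(d,b); move(f); move(d)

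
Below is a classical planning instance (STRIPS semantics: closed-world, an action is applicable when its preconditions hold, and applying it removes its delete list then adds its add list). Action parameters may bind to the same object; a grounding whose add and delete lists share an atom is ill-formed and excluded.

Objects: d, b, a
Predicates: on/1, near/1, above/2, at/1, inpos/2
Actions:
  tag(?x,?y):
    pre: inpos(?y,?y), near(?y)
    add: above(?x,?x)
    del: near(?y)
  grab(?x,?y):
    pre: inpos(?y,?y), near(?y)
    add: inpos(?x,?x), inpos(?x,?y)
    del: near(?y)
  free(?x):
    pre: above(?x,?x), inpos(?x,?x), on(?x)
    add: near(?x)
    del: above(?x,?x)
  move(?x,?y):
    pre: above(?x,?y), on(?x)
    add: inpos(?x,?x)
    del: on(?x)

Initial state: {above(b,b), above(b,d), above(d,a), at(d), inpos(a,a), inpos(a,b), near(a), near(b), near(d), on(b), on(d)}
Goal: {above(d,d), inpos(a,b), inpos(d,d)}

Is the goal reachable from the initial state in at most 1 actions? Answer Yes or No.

No

1. tag(d,a)  →  {above(b,b), above(b,d), above(d,a), above(d,d), at(d), inpos(a,a), inpos(a,b), near(b), near(d), on(b), on(d)}
2. move(d,d)  →  {above(b,b), above(b,d), above(d,a), above(d,d), at(d), inpos(a,a), inpos(a,b), inpos(d,d), near(b), near(d), on(b)}
optimal plan length = 2; 2 > 1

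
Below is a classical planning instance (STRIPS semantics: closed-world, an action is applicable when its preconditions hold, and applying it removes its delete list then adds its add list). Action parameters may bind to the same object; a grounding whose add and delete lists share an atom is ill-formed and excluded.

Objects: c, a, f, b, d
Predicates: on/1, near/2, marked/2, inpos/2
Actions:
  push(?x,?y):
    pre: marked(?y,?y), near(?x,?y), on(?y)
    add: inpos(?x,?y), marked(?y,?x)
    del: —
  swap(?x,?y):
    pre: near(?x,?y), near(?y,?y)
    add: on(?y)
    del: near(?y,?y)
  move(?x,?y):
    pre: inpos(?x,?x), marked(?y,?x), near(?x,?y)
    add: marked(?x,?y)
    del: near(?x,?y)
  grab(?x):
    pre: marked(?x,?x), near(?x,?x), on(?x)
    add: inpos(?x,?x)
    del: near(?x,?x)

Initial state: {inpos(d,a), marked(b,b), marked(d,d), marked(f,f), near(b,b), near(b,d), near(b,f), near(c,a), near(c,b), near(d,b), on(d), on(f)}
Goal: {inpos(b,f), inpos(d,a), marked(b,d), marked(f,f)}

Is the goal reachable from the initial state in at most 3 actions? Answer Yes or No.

Yes

1. push(b,f)  →  {inpos(b,f), inpos(d,a), marked(b,b), marked(d,d), marked(f,b), marked(f,f), near(b,b), near(b,d), near(b,f), near(c,a), near(c,b), near(d,b), on(d), on(f)}
2. swap(c,b)  →  {inpos(b,f), inpos(d,a), marked(b,b), marked(d,d), marked(f,b), marked(f,f), near(b,d), near(b,f), near(c,a), near(c,b), near(d,b), on(b), on(d), on(f)}
3. push(d,b)  →  {inpos(b,f), inpos(d,a), inpos(d,b), marked(b,b), marked(b,d), marked(d,d), marked(f,b), marked(f,f), near(b,d), near(b,f), near(c,a), near(c,b), near(d,b), on(b), on(d), on(f)}
optimal plan length = 3; 3 ≤ 3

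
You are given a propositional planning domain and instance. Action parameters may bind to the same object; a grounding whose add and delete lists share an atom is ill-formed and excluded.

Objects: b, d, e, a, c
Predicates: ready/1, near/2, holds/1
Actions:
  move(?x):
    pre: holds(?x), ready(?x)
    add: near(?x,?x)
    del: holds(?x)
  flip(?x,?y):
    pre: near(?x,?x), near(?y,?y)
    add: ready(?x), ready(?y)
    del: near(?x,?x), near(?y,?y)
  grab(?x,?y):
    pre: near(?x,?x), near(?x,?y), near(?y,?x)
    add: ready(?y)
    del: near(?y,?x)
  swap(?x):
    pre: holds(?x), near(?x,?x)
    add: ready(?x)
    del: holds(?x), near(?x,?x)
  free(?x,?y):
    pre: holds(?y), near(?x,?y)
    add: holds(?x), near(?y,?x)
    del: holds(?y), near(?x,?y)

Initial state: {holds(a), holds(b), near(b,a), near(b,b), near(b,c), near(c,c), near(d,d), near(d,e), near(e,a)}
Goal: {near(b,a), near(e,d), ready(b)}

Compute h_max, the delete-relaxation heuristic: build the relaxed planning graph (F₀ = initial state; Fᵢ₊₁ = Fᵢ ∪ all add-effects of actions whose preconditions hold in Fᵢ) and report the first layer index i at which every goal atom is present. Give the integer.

F0 = init (9 atoms)
F1 = F0 ∪ {holds(e), near(a,b), near(a,e), ready(b), ready(c), ready(d)}  (15 atoms)
F2 = F1 ∪ {holds(d), near(e,d), ready(a)}  (18 atoms)
goal ⊆ F2  ⇒  h_max = 2

2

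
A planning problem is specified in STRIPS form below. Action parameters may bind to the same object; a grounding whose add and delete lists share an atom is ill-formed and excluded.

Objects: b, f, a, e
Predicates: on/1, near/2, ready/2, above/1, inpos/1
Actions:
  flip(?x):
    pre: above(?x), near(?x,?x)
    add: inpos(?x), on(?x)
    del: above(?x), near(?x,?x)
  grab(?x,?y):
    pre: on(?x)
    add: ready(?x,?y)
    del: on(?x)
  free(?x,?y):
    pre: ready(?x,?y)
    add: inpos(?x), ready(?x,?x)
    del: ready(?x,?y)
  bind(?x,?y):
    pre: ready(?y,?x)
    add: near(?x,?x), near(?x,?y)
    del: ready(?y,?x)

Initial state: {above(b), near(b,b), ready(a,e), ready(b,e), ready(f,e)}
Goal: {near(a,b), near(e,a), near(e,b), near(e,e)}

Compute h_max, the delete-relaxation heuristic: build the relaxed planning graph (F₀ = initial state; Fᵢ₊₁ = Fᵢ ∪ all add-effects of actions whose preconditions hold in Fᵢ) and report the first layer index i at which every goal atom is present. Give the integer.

3

F0 = init (5 atoms)
F1 = F0 ∪ {inpos(a), inpos(b), inpos(f), near(e,a), near(e,b), near(e,e), near(e,f), on(b), ready(a,a), ready(b,b), ready(f,f)}  (16 atoms)
F2 = F1 ∪ {near(a,a), near(f,f), ready(b,a), ready(b,f)}  (20 atoms)
F3 = F2 ∪ {near(a,b), near(f,b)}  (22 atoms)
goal ⊆ F3  ⇒  h_max = 3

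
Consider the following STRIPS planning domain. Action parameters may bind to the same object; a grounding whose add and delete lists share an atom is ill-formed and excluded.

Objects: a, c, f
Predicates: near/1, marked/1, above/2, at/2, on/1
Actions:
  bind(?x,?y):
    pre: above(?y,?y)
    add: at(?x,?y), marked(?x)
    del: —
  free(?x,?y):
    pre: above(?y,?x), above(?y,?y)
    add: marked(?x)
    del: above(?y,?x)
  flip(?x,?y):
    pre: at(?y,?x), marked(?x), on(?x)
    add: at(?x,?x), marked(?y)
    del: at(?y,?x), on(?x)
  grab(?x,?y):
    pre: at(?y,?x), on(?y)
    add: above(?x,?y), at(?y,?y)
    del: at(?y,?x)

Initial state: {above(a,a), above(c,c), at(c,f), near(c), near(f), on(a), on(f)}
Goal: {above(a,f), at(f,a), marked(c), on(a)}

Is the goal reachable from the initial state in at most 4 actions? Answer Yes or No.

1. bind(c,a)  →  {above(a,a), above(c,c), at(c,a), at(c,f), marked(c), near(c), near(f), on(a), on(f)}
2. bind(f,a)  →  {above(a,a), above(c,c), at(c,a), at(c,f), at(f,a), marked(c), marked(f), near(c), near(f), on(a), on(f)}
3. grab(a,f)  →  {above(a,a), above(a,f), above(c,c), at(c,a), at(c,f), at(f,f), marked(c), marked(f), near(c), near(f), on(a), on(f)}
4. bind(f,a)  →  {above(a,a), above(a,f), above(c,c), at(c,a), at(c,f), at(f,a), at(f,f), marked(c), marked(f), near(c), near(f), on(a), on(f)}
optimal plan length = 4; 4 ≤ 4

Yes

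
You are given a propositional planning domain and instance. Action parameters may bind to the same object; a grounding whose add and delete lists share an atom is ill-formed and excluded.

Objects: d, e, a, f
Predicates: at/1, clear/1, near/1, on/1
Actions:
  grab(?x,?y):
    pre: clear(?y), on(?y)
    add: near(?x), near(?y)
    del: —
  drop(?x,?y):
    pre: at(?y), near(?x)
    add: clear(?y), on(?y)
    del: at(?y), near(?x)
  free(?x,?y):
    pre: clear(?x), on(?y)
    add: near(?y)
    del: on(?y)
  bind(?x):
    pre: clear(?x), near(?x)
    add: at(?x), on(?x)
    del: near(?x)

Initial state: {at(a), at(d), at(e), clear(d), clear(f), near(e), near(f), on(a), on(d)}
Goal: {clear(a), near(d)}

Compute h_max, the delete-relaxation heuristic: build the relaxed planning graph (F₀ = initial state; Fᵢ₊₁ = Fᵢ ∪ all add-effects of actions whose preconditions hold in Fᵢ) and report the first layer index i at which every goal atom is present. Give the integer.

1

F0 = init (9 atoms)
F1 = F0 ∪ {at(f), clear(a), clear(e), near(a), near(d), on(e), on(f)}  (16 atoms)
goal ⊆ F1  ⇒  h_max = 1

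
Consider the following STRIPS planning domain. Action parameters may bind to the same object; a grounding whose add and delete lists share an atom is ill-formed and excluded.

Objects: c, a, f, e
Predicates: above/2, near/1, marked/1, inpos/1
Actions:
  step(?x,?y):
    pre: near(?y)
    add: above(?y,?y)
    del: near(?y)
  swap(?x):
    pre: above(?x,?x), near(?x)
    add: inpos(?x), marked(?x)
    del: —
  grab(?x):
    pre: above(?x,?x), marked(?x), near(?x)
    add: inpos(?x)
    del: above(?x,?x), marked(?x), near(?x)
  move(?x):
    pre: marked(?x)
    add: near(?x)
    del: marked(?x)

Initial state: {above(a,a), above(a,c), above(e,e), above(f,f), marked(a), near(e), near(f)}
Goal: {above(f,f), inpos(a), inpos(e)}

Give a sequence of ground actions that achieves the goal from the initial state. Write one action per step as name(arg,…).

swap(e); move(a); swap(a)

1. swap(e)  →  {above(a,a), above(a,c), above(e,e), above(f,f), inpos(e), marked(a), marked(e), near(e), near(f)}
2. move(a)  →  {above(a,a), above(a,c), above(e,e), above(f,f), inpos(e), marked(e), near(a), near(e), near(f)}
3. swap(a)  →  {above(a,a), above(a,c), above(e,e), above(f,f), inpos(a), inpos(e), marked(a), marked(e), near(a), near(e), near(f)}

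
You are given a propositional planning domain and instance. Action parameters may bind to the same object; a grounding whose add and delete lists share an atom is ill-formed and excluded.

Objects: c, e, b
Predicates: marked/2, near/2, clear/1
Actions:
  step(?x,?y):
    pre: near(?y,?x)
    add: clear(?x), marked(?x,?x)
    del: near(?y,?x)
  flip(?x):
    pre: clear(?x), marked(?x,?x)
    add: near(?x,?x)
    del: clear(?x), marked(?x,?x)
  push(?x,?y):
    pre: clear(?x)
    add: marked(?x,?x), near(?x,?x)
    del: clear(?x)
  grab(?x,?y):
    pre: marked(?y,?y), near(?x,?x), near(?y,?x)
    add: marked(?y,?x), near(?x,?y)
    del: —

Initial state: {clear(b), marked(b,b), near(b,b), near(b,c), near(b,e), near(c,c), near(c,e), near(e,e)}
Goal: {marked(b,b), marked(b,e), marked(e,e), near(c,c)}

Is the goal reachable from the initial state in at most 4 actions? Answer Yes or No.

Yes

1. step(e,c)  →  {clear(b), clear(e), marked(b,b), marked(e,e), near(b,b), near(b,c), near(b,e), near(c,c), near(e,e)}
2. grab(e,b)  →  {clear(b), clear(e), marked(b,b), marked(b,e), marked(e,e), near(b,b), near(b,c), near(b,e), near(c,c), near(e,b), near(e,e)}
optimal plan length = 2; 2 ≤ 4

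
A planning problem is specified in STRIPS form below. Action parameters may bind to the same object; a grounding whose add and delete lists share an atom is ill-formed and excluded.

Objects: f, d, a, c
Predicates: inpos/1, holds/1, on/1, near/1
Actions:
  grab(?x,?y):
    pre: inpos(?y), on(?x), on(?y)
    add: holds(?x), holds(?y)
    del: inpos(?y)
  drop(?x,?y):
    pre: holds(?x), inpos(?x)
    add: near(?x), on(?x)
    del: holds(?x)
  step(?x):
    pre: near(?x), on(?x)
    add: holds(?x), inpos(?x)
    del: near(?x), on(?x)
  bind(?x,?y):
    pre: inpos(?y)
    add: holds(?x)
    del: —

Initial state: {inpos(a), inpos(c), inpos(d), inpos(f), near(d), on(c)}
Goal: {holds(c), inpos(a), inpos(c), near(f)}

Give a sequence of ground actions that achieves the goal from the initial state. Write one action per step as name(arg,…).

1. bind(f,f)  →  {holds(f), inpos(a), inpos(c), inpos(d), inpos(f), near(d), on(c)}
2. drop(f,f)  →  {inpos(a), inpos(c), inpos(d), inpos(f), near(d), near(f), on(c), on(f)}
3. grab(c,f)  →  {holds(c), holds(f), inpos(a), inpos(c), inpos(d), near(d), near(f), on(c), on(f)}

bind(f,f); drop(f,f); grab(c,f)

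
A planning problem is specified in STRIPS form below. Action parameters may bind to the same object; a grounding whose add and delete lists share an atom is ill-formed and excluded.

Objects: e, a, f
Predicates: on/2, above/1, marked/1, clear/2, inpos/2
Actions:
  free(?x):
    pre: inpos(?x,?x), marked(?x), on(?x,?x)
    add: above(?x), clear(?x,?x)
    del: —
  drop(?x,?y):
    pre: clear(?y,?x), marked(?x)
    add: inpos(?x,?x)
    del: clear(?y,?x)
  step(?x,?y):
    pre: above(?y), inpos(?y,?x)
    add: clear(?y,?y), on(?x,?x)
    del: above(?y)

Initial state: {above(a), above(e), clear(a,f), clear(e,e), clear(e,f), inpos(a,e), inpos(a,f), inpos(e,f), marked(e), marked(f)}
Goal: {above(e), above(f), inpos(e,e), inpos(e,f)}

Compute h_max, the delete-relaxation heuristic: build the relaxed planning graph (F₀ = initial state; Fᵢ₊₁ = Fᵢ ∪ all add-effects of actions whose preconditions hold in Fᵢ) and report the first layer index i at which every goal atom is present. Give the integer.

F0 = init (10 atoms)
F1 = F0 ∪ {clear(a,a), inpos(e,e), inpos(f,f), on(e,e), on(f,f)}  (15 atoms)
F2 = F1 ∪ {above(f), clear(f,f)}  (17 atoms)
goal ⊆ F2  ⇒  h_max = 2

2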